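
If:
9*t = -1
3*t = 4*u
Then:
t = -1/9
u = -1/12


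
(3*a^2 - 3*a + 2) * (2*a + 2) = 6*a^3 - 2*a + 4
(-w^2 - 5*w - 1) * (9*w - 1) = -9*w^3 - 44*w^2 - 4*w + 1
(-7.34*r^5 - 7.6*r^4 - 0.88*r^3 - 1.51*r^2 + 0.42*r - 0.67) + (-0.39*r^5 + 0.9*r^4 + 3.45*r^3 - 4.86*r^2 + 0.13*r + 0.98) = -7.73*r^5 - 6.7*r^4 + 2.57*r^3 - 6.37*r^2 + 0.55*r + 0.31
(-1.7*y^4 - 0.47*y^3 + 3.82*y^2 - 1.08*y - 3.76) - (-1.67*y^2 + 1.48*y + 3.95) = -1.7*y^4 - 0.47*y^3 + 5.49*y^2 - 2.56*y - 7.71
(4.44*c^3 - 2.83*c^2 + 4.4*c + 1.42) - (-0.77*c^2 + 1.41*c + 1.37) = 4.44*c^3 - 2.06*c^2 + 2.99*c + 0.0499999999999998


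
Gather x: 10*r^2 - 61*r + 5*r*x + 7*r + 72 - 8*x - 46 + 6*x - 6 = 10*r^2 - 54*r + x*(5*r - 2) + 20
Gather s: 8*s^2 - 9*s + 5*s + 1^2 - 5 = 8*s^2 - 4*s - 4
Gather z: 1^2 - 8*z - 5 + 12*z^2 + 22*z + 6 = 12*z^2 + 14*z + 2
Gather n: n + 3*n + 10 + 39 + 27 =4*n + 76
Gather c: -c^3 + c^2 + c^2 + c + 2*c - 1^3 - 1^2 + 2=-c^3 + 2*c^2 + 3*c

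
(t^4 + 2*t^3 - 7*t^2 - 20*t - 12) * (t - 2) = t^5 - 11*t^3 - 6*t^2 + 28*t + 24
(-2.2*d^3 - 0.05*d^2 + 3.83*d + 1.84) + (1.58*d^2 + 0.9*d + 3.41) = -2.2*d^3 + 1.53*d^2 + 4.73*d + 5.25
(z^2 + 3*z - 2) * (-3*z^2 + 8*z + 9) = -3*z^4 - z^3 + 39*z^2 + 11*z - 18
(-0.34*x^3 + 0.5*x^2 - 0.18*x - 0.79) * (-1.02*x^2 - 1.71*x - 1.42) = 0.3468*x^5 + 0.0714*x^4 - 0.1886*x^3 + 0.4036*x^2 + 1.6065*x + 1.1218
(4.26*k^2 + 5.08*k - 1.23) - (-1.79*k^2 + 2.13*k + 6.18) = 6.05*k^2 + 2.95*k - 7.41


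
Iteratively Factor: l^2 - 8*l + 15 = (l - 5)*(l - 3)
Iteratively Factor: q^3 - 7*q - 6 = (q - 3)*(q^2 + 3*q + 2) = (q - 3)*(q + 1)*(q + 2)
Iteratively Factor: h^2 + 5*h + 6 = (h + 3)*(h + 2)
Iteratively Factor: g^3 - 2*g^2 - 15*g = (g)*(g^2 - 2*g - 15) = g*(g + 3)*(g - 5)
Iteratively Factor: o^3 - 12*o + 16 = (o - 2)*(o^2 + 2*o - 8) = (o - 2)*(o + 4)*(o - 2)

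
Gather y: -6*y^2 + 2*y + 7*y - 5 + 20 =-6*y^2 + 9*y + 15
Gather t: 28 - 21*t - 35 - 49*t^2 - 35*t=-49*t^2 - 56*t - 7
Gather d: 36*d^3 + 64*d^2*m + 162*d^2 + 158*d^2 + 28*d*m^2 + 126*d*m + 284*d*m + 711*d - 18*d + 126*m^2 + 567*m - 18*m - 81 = 36*d^3 + d^2*(64*m + 320) + d*(28*m^2 + 410*m + 693) + 126*m^2 + 549*m - 81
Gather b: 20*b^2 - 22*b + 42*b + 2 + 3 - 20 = 20*b^2 + 20*b - 15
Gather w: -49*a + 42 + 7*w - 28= -49*a + 7*w + 14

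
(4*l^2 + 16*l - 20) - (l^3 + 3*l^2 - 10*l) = -l^3 + l^2 + 26*l - 20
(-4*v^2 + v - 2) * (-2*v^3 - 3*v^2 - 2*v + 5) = 8*v^5 + 10*v^4 + 9*v^3 - 16*v^2 + 9*v - 10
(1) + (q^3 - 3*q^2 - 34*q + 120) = q^3 - 3*q^2 - 34*q + 121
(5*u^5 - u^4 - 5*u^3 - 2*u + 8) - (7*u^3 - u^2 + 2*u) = 5*u^5 - u^4 - 12*u^3 + u^2 - 4*u + 8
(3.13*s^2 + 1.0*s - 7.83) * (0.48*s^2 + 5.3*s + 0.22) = 1.5024*s^4 + 17.069*s^3 + 2.2302*s^2 - 41.279*s - 1.7226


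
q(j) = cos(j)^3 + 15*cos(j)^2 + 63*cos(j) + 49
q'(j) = -3*sin(j)*cos(j)^2 - 30*sin(j)*cos(j) - 63*sin(j)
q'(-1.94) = 49.02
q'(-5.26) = -67.82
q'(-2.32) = 32.19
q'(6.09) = 18.30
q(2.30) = 13.39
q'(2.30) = -33.07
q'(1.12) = -68.98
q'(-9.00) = 15.73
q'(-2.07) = 43.31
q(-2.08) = 21.74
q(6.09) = 126.22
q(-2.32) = 12.74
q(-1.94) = 28.17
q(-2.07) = 22.17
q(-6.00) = 124.20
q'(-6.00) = -26.42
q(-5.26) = 86.01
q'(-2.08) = 42.86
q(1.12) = 79.38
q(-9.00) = 3.29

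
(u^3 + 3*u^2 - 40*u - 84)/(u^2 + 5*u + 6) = (u^2 + u - 42)/(u + 3)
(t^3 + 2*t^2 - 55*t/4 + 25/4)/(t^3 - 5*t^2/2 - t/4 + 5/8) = 2*(t + 5)/(2*t + 1)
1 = 1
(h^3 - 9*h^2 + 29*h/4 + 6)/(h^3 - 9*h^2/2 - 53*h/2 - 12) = (h - 3/2)/(h + 3)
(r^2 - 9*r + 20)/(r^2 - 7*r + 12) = (r - 5)/(r - 3)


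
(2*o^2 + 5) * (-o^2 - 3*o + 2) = -2*o^4 - 6*o^3 - o^2 - 15*o + 10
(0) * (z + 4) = 0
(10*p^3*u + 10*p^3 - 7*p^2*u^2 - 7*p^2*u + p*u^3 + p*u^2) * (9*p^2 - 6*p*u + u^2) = 90*p^5*u + 90*p^5 - 123*p^4*u^2 - 123*p^4*u + 61*p^3*u^3 + 61*p^3*u^2 - 13*p^2*u^4 - 13*p^2*u^3 + p*u^5 + p*u^4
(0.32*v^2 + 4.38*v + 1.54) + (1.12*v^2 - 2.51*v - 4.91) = 1.44*v^2 + 1.87*v - 3.37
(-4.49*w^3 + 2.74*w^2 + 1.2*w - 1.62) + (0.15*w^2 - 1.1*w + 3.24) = -4.49*w^3 + 2.89*w^2 + 0.0999999999999999*w + 1.62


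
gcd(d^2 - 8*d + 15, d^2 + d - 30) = d - 5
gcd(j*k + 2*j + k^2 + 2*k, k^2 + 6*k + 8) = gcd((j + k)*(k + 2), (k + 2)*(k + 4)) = k + 2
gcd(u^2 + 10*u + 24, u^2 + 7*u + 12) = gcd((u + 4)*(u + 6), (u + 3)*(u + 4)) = u + 4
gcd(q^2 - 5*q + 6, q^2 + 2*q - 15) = q - 3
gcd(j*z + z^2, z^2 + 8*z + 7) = 1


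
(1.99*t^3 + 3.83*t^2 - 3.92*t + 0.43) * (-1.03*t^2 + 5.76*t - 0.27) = -2.0497*t^5 + 7.5175*t^4 + 25.5611*t^3 - 24.0562*t^2 + 3.5352*t - 0.1161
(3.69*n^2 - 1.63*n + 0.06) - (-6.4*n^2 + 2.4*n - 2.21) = 10.09*n^2 - 4.03*n + 2.27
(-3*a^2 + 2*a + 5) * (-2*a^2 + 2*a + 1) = 6*a^4 - 10*a^3 - 9*a^2 + 12*a + 5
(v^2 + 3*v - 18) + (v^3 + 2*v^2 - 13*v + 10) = v^3 + 3*v^2 - 10*v - 8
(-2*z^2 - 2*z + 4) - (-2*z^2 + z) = 4 - 3*z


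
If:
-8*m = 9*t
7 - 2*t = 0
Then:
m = -63/16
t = 7/2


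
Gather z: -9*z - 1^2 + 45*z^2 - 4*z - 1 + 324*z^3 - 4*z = 324*z^3 + 45*z^2 - 17*z - 2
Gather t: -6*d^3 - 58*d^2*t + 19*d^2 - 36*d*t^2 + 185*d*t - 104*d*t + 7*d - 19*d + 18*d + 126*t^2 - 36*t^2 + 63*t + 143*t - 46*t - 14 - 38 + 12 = -6*d^3 + 19*d^2 + 6*d + t^2*(90 - 36*d) + t*(-58*d^2 + 81*d + 160) - 40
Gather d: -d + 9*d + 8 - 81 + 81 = 8*d + 8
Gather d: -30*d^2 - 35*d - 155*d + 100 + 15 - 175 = -30*d^2 - 190*d - 60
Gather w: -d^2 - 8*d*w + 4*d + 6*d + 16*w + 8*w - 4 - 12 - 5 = -d^2 + 10*d + w*(24 - 8*d) - 21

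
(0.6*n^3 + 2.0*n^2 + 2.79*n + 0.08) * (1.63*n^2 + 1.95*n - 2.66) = 0.978*n^5 + 4.43*n^4 + 6.8517*n^3 + 0.2509*n^2 - 7.2654*n - 0.2128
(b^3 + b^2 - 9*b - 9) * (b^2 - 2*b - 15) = b^5 - b^4 - 26*b^3 - 6*b^2 + 153*b + 135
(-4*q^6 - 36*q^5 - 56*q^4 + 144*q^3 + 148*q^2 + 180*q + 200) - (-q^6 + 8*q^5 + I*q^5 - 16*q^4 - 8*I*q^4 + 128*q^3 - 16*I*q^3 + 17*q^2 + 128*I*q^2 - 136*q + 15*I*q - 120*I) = -3*q^6 - 44*q^5 - I*q^5 - 40*q^4 + 8*I*q^4 + 16*q^3 + 16*I*q^3 + 131*q^2 - 128*I*q^2 + 316*q - 15*I*q + 200 + 120*I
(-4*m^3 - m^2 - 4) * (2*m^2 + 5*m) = -8*m^5 - 22*m^4 - 5*m^3 - 8*m^2 - 20*m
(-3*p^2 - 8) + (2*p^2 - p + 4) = -p^2 - p - 4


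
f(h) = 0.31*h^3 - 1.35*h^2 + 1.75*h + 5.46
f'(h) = 0.93*h^2 - 2.7*h + 1.75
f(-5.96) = -118.55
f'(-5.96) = 50.88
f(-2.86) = -17.84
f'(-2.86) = 17.08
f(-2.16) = -7.74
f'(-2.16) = 11.92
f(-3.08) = -21.79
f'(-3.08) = 18.89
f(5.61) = 27.52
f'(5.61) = 15.87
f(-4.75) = -66.54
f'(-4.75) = 35.56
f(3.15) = 7.27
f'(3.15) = 2.47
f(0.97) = 6.17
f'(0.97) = 0.01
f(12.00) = 367.74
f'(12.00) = 103.27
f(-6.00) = -120.60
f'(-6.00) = 51.43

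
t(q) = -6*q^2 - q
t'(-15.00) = 179.00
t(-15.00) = -1335.00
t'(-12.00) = 143.00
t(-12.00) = -852.00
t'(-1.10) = 12.20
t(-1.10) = -6.16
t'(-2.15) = 24.80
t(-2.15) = -25.58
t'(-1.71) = 19.52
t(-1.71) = -15.83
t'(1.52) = -19.24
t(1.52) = -15.38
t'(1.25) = -16.00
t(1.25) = -10.62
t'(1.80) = -22.60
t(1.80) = -21.24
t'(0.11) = -2.32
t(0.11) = -0.18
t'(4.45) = -54.40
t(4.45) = -123.26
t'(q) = -12*q - 1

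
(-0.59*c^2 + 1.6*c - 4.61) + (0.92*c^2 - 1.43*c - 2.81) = 0.33*c^2 + 0.17*c - 7.42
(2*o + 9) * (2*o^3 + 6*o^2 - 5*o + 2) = 4*o^4 + 30*o^3 + 44*o^2 - 41*o + 18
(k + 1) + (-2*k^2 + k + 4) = -2*k^2 + 2*k + 5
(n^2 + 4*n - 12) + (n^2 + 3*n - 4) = 2*n^2 + 7*n - 16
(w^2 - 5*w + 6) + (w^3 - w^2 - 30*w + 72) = w^3 - 35*w + 78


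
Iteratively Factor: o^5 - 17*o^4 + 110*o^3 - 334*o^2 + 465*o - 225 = (o - 3)*(o^4 - 14*o^3 + 68*o^2 - 130*o + 75) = (o - 5)*(o - 3)*(o^3 - 9*o^2 + 23*o - 15) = (o - 5)^2*(o - 3)*(o^2 - 4*o + 3) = (o - 5)^2*(o - 3)*(o - 1)*(o - 3)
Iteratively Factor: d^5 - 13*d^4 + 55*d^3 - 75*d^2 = (d)*(d^4 - 13*d^3 + 55*d^2 - 75*d) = d*(d - 5)*(d^3 - 8*d^2 + 15*d) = d^2*(d - 5)*(d^2 - 8*d + 15) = d^2*(d - 5)*(d - 3)*(d - 5)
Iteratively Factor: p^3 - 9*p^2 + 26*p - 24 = (p - 3)*(p^2 - 6*p + 8) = (p - 4)*(p - 3)*(p - 2)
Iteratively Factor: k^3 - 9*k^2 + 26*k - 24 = (k - 3)*(k^2 - 6*k + 8) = (k - 4)*(k - 3)*(k - 2)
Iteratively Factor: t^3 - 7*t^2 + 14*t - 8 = (t - 1)*(t^2 - 6*t + 8) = (t - 4)*(t - 1)*(t - 2)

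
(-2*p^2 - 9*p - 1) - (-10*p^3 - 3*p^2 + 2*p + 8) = 10*p^3 + p^2 - 11*p - 9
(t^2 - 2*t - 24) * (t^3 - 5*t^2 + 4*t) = t^5 - 7*t^4 - 10*t^3 + 112*t^2 - 96*t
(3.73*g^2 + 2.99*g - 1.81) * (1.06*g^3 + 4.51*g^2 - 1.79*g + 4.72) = 3.9538*g^5 + 19.9917*g^4 + 4.8896*g^3 + 4.0904*g^2 + 17.3527*g - 8.5432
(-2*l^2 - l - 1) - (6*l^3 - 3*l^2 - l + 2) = -6*l^3 + l^2 - 3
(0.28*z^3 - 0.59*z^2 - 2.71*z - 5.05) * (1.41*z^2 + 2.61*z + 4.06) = 0.3948*z^5 - 0.1011*z^4 - 4.2242*z^3 - 16.589*z^2 - 24.1831*z - 20.503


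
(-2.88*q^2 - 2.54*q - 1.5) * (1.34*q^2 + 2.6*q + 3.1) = -3.8592*q^4 - 10.8916*q^3 - 17.542*q^2 - 11.774*q - 4.65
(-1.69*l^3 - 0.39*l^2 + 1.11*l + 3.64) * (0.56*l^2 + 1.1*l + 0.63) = -0.9464*l^5 - 2.0774*l^4 - 0.8721*l^3 + 3.0137*l^2 + 4.7033*l + 2.2932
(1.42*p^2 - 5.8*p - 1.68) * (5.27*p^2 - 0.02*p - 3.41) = 7.4834*p^4 - 30.5944*p^3 - 13.5798*p^2 + 19.8116*p + 5.7288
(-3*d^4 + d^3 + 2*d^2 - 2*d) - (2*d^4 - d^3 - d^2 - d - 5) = -5*d^4 + 2*d^3 + 3*d^2 - d + 5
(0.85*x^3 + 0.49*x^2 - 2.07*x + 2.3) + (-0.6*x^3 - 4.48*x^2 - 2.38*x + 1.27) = 0.25*x^3 - 3.99*x^2 - 4.45*x + 3.57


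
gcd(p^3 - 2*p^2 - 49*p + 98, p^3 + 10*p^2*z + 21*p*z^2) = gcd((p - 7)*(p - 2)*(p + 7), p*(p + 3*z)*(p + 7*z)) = 1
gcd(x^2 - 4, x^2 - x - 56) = 1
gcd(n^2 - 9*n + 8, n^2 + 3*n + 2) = 1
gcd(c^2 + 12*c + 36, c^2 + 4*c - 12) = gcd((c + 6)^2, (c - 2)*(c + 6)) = c + 6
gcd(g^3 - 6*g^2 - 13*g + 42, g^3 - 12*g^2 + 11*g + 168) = g^2 - 4*g - 21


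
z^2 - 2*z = z*(z - 2)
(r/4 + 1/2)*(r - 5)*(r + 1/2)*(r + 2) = r^4/4 - r^3/8 - 33*r^2/8 - 7*r - 5/2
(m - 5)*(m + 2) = m^2 - 3*m - 10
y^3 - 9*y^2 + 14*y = y*(y - 7)*(y - 2)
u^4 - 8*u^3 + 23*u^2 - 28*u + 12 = (u - 3)*(u - 2)^2*(u - 1)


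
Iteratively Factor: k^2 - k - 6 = (k + 2)*(k - 3)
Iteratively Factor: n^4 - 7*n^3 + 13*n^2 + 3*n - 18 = (n - 3)*(n^3 - 4*n^2 + n + 6) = (n - 3)*(n + 1)*(n^2 - 5*n + 6) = (n - 3)*(n - 2)*(n + 1)*(n - 3)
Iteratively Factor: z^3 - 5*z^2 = (z - 5)*(z^2) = z*(z - 5)*(z)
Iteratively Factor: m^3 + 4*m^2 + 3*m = (m + 3)*(m^2 + m) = m*(m + 3)*(m + 1)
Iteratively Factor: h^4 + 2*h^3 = (h)*(h^3 + 2*h^2) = h^2*(h^2 + 2*h) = h^3*(h + 2)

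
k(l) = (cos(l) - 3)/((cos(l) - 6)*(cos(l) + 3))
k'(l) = (cos(l) - 3)*sin(l)/((cos(l) - 6)*(cos(l) + 3)^2) - sin(l)/((cos(l) - 6)*(cos(l) + 3)) + (cos(l) - 3)*sin(l)/((cos(l) - 6)^2*(cos(l) + 3))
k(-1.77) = 0.18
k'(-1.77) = -0.09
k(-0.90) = 0.12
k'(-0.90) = -0.05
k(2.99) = 0.28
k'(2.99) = 0.03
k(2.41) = 0.25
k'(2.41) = 0.09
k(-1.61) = 0.17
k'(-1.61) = -0.09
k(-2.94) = 0.28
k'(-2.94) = -0.03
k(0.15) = 0.10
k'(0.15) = 0.01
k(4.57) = 0.18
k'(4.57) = -0.09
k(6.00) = 0.10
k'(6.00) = -0.02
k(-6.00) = 0.10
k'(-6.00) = 0.02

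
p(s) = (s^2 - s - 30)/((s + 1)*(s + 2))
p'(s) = (2*s - 1)/((s + 1)*(s + 2)) - (s^2 - s - 30)/((s + 1)*(s + 2)^2) - (s^2 - s - 30)/((s + 1)^2*(s + 2)) = 4*(s^2 + 16*s + 22)/(s^4 + 6*s^3 + 13*s^2 + 12*s + 4)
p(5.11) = -0.21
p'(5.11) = 0.28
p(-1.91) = 298.44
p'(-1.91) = -2929.15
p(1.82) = -2.65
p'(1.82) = 1.88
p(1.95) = -2.42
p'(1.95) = 1.68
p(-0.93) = -376.57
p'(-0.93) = 5693.32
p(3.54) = -0.84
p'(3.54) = 0.58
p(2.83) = -1.34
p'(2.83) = 0.88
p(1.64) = -3.01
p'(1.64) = 2.21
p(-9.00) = 1.07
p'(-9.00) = -0.05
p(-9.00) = 1.07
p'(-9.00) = -0.05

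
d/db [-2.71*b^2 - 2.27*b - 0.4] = -5.42*b - 2.27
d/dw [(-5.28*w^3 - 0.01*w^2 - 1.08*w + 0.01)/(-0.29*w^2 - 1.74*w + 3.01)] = (1.5312*w^4 + 18.3744*w^3 - 47.9742*w^2 - 0.0544*w - 3.2334)/(0.0841*w^4 + 1.0092*w^3 + 1.2818*w^2 - 10.4748*w + 9.0601)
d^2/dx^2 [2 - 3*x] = 0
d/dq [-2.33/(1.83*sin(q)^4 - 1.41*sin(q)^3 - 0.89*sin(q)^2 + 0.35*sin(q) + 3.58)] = (17.0556*sin(q)^3 - 9.8559*sin(q)^2 - 4.1474*sin(q) + 0.8155)*cos(q)/(1.83*sin(q)^4 - 1.41*sin(q)^3 - 0.89*sin(q)^2 + 0.35*sin(q) + 3.58)^2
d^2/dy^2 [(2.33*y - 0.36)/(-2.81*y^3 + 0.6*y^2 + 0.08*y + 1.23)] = (-110.387478*y^5 + 57.681432*y^4 - 12.436528*y^3 - 96.346116*y^2 + 17.886528*y - 0.068208)/(22.188041*y^9 - 14.21298*y^8 + 1.139736*y^7 - 28.543329*y^6 + 12.410232*y^5 + 0.319104*y^4 + 12.398995*y^3 - 2.746836*y^2 - 0.363096*y - 1.860867)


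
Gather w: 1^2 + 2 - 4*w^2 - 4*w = -4*w^2 - 4*w + 3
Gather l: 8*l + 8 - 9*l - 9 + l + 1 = 0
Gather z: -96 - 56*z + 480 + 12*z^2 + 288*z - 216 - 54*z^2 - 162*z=-42*z^2 + 70*z + 168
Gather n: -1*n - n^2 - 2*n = -n^2 - 3*n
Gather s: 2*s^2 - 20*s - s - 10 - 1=2*s^2 - 21*s - 11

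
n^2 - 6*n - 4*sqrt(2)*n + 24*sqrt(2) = (n - 6)*(n - 4*sqrt(2))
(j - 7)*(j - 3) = j^2 - 10*j + 21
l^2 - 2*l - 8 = (l - 4)*(l + 2)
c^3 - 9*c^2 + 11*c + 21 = (c - 7)*(c - 3)*(c + 1)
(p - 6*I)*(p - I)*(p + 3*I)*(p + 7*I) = p^4 + 3*I*p^3 + 43*p^2 + 87*I*p + 126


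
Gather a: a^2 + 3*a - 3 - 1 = a^2 + 3*a - 4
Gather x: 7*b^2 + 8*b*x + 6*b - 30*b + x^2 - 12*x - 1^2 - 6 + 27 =7*b^2 - 24*b + x^2 + x*(8*b - 12) + 20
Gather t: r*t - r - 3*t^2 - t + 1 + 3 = -r - 3*t^2 + t*(r - 1) + 4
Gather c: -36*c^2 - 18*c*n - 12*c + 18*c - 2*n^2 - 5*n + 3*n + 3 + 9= -36*c^2 + c*(6 - 18*n) - 2*n^2 - 2*n + 12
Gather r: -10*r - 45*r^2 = -45*r^2 - 10*r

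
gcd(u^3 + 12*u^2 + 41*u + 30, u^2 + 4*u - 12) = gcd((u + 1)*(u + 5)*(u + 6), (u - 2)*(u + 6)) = u + 6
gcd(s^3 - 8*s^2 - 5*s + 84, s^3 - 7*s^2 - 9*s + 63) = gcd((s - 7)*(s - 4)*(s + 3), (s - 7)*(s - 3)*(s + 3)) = s^2 - 4*s - 21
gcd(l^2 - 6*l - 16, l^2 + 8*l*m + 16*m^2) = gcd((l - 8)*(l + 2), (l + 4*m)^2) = 1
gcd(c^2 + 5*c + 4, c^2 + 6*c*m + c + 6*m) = c + 1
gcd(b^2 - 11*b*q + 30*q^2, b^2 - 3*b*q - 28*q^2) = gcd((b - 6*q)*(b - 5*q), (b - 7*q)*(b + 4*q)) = 1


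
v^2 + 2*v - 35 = (v - 5)*(v + 7)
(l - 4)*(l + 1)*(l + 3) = l^3 - 13*l - 12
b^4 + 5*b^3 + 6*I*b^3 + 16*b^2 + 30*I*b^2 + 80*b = b*(b + 5)*(b - 2*I)*(b + 8*I)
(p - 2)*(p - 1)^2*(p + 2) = p^4 - 2*p^3 - 3*p^2 + 8*p - 4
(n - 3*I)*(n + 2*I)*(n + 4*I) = n^3 + 3*I*n^2 + 10*n + 24*I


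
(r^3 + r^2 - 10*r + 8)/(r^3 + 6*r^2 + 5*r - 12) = (r - 2)/(r + 3)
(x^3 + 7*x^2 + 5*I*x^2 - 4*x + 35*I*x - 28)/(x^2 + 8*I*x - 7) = (x^2 + x*(7 + 4*I) + 28*I)/(x + 7*I)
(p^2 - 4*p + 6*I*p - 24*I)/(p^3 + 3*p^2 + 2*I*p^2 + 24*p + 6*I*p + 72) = (p - 4)/(p^2 + p*(3 - 4*I) - 12*I)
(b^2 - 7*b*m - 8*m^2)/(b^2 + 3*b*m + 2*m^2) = (b - 8*m)/(b + 2*m)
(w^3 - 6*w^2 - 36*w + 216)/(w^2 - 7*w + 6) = (w^2 - 36)/(w - 1)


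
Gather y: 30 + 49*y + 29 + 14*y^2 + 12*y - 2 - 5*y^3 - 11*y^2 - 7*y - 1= -5*y^3 + 3*y^2 + 54*y + 56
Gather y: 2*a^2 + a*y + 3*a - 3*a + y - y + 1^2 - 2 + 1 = 2*a^2 + a*y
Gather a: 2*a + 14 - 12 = 2*a + 2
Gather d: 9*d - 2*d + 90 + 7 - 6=7*d + 91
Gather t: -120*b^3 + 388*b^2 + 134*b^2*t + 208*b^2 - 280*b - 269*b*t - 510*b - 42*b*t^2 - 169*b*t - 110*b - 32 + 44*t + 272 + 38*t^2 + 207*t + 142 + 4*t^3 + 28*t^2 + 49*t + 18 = -120*b^3 + 596*b^2 - 900*b + 4*t^3 + t^2*(66 - 42*b) + t*(134*b^2 - 438*b + 300) + 400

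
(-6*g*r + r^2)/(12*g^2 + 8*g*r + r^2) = r*(-6*g + r)/(12*g^2 + 8*g*r + r^2)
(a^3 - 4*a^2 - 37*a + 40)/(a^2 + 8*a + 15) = (a^2 - 9*a + 8)/(a + 3)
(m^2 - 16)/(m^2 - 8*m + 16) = (m + 4)/(m - 4)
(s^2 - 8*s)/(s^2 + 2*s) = (s - 8)/(s + 2)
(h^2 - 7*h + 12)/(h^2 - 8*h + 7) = (h^2 - 7*h + 12)/(h^2 - 8*h + 7)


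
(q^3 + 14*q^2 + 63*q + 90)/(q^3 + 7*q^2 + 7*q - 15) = (q + 6)/(q - 1)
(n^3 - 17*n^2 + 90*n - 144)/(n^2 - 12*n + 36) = (n^2 - 11*n + 24)/(n - 6)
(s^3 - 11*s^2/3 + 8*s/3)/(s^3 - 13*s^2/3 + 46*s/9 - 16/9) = 3*s/(3*s - 2)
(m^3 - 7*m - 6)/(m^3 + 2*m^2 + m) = (m^2 - m - 6)/(m*(m + 1))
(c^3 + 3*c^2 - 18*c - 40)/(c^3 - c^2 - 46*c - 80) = (c - 4)/(c - 8)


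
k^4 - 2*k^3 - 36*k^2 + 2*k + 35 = (k - 7)*(k - 1)*(k + 1)*(k + 5)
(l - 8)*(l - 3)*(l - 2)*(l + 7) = l^4 - 6*l^3 - 45*l^2 + 274*l - 336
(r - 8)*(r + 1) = r^2 - 7*r - 8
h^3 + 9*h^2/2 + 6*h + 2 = (h + 1/2)*(h + 2)^2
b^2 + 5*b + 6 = (b + 2)*(b + 3)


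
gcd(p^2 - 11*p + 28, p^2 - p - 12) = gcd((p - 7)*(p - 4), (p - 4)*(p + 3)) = p - 4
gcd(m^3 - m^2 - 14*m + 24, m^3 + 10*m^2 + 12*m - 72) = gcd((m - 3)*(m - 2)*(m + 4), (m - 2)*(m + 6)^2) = m - 2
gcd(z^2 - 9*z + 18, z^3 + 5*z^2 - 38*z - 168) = z - 6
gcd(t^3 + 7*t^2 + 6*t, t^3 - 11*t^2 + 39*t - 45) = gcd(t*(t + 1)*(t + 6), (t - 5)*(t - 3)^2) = 1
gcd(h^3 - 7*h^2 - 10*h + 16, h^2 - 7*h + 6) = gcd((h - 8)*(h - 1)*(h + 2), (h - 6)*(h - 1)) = h - 1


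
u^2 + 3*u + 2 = (u + 1)*(u + 2)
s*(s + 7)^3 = s^4 + 21*s^3 + 147*s^2 + 343*s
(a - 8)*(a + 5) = a^2 - 3*a - 40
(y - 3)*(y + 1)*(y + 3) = y^3 + y^2 - 9*y - 9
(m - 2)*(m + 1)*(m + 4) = m^3 + 3*m^2 - 6*m - 8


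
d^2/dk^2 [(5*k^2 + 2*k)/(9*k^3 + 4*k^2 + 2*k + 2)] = 2*(405*k^6 + 486*k^5 - 54*k^4 - 674*k^3 - 336*k^2 - 48*k + 12)/(729*k^9 + 972*k^8 + 918*k^7 + 982*k^6 + 636*k^5 + 360*k^4 + 212*k^3 + 72*k^2 + 24*k + 8)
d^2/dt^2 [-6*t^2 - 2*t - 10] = -12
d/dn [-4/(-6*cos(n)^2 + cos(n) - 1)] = 4*(12*cos(n) - 1)*sin(n)/(6*sin(n)^2 + cos(n) - 7)^2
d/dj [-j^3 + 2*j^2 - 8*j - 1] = -3*j^2 + 4*j - 8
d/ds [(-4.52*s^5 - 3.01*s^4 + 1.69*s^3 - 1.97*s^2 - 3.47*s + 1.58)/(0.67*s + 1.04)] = (-12.1136*s^5 - 29.5541*s^4 - 10.257*s^3 + 3.9529*s^2 - 4.0976*s - 4.6674)/(0.4489*s^2 + 1.3936*s + 1.0816)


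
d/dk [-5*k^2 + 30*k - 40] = 30 - 10*k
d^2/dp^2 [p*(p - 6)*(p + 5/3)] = 6*p - 26/3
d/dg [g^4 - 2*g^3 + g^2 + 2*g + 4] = 4*g^3 - 6*g^2 + 2*g + 2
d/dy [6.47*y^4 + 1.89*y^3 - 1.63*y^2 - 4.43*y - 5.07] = 25.88*y^3 + 5.67*y^2 - 3.26*y - 4.43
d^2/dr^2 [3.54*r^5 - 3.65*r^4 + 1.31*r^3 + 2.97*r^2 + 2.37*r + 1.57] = 70.8*r^3 - 43.8*r^2 + 7.86*r + 5.94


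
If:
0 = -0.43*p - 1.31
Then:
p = -3.05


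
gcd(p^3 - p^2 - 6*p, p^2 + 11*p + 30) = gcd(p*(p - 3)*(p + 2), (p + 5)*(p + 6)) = 1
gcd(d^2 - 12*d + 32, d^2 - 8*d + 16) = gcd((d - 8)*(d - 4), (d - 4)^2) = d - 4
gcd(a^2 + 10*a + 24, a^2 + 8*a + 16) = a + 4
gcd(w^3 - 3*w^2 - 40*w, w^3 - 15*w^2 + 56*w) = w^2 - 8*w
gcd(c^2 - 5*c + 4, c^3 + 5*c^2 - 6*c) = c - 1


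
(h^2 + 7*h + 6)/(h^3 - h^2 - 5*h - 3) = (h + 6)/(h^2 - 2*h - 3)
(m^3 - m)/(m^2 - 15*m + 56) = (m^3 - m)/(m^2 - 15*m + 56)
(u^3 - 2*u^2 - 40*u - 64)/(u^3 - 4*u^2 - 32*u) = (u + 2)/u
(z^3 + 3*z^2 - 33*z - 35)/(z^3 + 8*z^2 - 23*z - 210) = (z + 1)/(z + 6)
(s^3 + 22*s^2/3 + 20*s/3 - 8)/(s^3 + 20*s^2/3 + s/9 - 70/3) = 3*(3*s^2 + 4*s - 4)/(9*s^2 + 6*s - 35)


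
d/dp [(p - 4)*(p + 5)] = 2*p + 1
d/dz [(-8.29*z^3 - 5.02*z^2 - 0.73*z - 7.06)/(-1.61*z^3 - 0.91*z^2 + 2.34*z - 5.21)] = (7.105427357601e-15*z^5 - 0.5383*z^4 - 41.1478*z^3 + 83.0618*z^2 + 39.4592*z + 20.3237)/(2.5921*z^6 + 2.9302*z^5 - 6.7067*z^4 + 12.5174*z^3 + 14.9578*z^2 - 24.3828*z + 27.1441)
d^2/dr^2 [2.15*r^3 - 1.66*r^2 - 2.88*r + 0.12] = 12.9*r - 3.32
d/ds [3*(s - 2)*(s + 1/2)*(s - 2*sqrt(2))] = 9*s^2 - 12*sqrt(2)*s - 9*s - 3 + 9*sqrt(2)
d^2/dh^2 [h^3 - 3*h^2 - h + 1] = 6*h - 6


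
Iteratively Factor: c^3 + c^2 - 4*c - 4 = (c + 2)*(c^2 - c - 2) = (c - 2)*(c + 2)*(c + 1)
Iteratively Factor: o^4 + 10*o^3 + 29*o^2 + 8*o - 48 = (o + 4)*(o^3 + 6*o^2 + 5*o - 12) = (o + 3)*(o + 4)*(o^2 + 3*o - 4) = (o - 1)*(o + 3)*(o + 4)*(o + 4)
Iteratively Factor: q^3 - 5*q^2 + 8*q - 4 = (q - 2)*(q^2 - 3*q + 2) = (q - 2)^2*(q - 1)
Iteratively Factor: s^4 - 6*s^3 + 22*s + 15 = (s + 1)*(s^3 - 7*s^2 + 7*s + 15) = (s + 1)^2*(s^2 - 8*s + 15) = (s - 3)*(s + 1)^2*(s - 5)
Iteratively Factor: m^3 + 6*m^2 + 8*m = (m + 2)*(m^2 + 4*m) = (m + 2)*(m + 4)*(m)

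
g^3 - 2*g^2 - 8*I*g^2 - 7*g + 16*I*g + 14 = (g - 2)*(g - 7*I)*(g - I)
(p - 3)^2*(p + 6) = p^3 - 27*p + 54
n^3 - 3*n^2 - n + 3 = (n - 3)*(n - 1)*(n + 1)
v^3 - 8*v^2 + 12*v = v*(v - 6)*(v - 2)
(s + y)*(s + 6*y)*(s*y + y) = s^3*y + 7*s^2*y^2 + s^2*y + 6*s*y^3 + 7*s*y^2 + 6*y^3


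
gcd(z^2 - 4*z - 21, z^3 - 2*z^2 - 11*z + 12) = z + 3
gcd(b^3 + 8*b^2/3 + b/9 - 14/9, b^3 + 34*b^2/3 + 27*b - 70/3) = b - 2/3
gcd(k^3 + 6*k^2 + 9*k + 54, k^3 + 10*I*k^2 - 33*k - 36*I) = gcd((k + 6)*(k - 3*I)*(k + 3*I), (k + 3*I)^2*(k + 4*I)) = k + 3*I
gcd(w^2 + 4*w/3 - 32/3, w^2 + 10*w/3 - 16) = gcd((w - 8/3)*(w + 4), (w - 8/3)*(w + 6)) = w - 8/3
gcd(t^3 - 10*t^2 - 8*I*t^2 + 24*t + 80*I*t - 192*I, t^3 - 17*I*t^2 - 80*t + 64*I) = t - 8*I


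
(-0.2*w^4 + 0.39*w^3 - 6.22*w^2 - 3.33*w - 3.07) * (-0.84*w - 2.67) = 0.168*w^5 + 0.2064*w^4 + 4.1835*w^3 + 19.4046*w^2 + 11.4699*w + 8.1969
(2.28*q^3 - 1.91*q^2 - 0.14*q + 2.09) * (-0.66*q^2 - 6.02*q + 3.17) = -1.5048*q^5 - 12.465*q^4 + 18.8182*q^3 - 6.5913*q^2 - 13.0256*q + 6.6253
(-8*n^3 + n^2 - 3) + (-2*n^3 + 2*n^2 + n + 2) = -10*n^3 + 3*n^2 + n - 1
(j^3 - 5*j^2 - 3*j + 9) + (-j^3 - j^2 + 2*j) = -6*j^2 - j + 9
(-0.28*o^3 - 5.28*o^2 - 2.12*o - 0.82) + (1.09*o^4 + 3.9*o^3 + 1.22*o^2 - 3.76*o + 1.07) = 1.09*o^4 + 3.62*o^3 - 4.06*o^2 - 5.88*o + 0.25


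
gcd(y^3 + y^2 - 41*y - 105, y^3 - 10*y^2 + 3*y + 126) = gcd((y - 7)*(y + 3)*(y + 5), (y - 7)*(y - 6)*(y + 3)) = y^2 - 4*y - 21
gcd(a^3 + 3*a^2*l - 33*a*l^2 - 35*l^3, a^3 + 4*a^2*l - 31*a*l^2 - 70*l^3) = a^2 + 2*a*l - 35*l^2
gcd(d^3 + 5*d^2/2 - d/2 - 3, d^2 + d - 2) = d^2 + d - 2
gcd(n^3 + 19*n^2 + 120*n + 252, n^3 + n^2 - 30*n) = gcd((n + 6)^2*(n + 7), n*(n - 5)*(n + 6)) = n + 6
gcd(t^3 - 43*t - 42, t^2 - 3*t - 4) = t + 1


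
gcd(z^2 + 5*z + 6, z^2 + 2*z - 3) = z + 3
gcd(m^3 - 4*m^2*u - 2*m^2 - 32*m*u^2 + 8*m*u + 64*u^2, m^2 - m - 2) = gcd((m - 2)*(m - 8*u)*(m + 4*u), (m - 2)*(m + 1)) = m - 2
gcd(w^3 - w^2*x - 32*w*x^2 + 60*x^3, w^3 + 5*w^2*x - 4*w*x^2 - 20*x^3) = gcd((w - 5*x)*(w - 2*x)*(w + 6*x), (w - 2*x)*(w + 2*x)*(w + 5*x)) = -w + 2*x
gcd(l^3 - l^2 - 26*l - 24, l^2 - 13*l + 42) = l - 6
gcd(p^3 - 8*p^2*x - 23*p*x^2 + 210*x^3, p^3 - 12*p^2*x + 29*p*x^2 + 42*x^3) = p^2 - 13*p*x + 42*x^2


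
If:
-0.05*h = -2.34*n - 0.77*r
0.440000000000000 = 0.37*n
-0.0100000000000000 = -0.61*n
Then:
No Solution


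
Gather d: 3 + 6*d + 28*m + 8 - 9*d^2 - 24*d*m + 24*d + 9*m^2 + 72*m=-9*d^2 + d*(30 - 24*m) + 9*m^2 + 100*m + 11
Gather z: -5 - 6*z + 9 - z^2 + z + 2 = -z^2 - 5*z + 6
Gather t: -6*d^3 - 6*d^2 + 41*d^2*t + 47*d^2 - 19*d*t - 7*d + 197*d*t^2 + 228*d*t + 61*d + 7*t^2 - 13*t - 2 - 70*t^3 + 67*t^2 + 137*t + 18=-6*d^3 + 41*d^2 + 54*d - 70*t^3 + t^2*(197*d + 74) + t*(41*d^2 + 209*d + 124) + 16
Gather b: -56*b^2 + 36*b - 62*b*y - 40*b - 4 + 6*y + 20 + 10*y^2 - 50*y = -56*b^2 + b*(-62*y - 4) + 10*y^2 - 44*y + 16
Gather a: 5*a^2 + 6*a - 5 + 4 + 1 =5*a^2 + 6*a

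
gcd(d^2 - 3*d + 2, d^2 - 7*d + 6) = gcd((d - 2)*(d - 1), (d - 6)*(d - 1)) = d - 1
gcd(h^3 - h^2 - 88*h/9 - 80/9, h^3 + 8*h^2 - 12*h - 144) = h - 4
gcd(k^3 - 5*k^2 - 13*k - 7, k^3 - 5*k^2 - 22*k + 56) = k - 7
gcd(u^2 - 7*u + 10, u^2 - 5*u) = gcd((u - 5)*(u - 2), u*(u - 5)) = u - 5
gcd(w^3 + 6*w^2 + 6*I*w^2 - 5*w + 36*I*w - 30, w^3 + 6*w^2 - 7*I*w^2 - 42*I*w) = w + 6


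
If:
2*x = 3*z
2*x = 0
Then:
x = 0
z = 0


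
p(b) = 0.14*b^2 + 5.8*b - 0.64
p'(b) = 0.28*b + 5.8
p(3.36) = 20.43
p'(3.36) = 6.74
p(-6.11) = -30.85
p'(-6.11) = 4.09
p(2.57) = 15.19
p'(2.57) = 6.52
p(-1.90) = -11.15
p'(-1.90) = 5.27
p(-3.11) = -17.32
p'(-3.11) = 4.93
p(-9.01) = -41.53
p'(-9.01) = 3.28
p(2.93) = 17.56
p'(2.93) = 6.62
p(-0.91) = -5.80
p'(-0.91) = 5.55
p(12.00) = 89.12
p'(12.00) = 9.16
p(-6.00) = -30.40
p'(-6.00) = 4.12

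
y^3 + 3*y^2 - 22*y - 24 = (y - 4)*(y + 1)*(y + 6)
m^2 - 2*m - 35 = (m - 7)*(m + 5)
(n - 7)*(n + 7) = n^2 - 49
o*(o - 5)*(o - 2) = o^3 - 7*o^2 + 10*o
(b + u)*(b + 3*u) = b^2 + 4*b*u + 3*u^2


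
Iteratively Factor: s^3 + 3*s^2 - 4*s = (s - 1)*(s^2 + 4*s) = (s - 1)*(s + 4)*(s)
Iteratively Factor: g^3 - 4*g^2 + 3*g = (g)*(g^2 - 4*g + 3) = g*(g - 3)*(g - 1)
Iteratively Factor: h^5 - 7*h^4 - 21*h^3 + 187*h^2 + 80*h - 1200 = (h + 3)*(h^4 - 10*h^3 + 9*h^2 + 160*h - 400) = (h + 3)*(h + 4)*(h^3 - 14*h^2 + 65*h - 100) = (h - 5)*(h + 3)*(h + 4)*(h^2 - 9*h + 20) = (h - 5)^2*(h + 3)*(h + 4)*(h - 4)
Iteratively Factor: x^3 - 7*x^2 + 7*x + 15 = (x + 1)*(x^2 - 8*x + 15) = (x - 3)*(x + 1)*(x - 5)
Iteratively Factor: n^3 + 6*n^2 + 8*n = (n + 4)*(n^2 + 2*n) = n*(n + 4)*(n + 2)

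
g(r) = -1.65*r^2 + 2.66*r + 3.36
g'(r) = 2.66 - 3.3*r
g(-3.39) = -24.62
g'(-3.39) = 13.85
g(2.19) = 1.27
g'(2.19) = -4.57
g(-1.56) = -4.81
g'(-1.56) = 7.81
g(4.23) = -14.91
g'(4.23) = -11.30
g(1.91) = 2.42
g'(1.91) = -3.64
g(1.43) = 3.79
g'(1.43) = -2.06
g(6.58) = -50.58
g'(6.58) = -19.05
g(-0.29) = 2.45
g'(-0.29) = 3.62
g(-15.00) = -407.79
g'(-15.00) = 52.16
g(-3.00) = -19.47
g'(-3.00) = 12.56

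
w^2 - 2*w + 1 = (w - 1)^2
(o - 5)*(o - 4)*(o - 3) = o^3 - 12*o^2 + 47*o - 60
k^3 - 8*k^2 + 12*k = k*(k - 6)*(k - 2)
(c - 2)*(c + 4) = c^2 + 2*c - 8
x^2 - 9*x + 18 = (x - 6)*(x - 3)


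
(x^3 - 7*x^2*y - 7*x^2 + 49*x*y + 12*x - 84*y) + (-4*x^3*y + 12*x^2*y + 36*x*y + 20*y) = -4*x^3*y + x^3 + 5*x^2*y - 7*x^2 + 85*x*y + 12*x - 64*y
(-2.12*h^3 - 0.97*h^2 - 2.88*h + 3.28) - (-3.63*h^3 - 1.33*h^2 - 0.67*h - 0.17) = 1.51*h^3 + 0.36*h^2 - 2.21*h + 3.45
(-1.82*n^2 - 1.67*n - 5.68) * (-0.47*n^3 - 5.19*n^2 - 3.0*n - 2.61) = 0.8554*n^5 + 10.2307*n^4 + 16.7969*n^3 + 39.2394*n^2 + 21.3987*n + 14.8248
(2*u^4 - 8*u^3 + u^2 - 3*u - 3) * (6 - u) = -2*u^5 + 20*u^4 - 49*u^3 + 9*u^2 - 15*u - 18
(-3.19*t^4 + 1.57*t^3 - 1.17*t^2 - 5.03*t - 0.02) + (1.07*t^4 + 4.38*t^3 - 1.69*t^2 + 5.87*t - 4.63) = -2.12*t^4 + 5.95*t^3 - 2.86*t^2 + 0.84*t - 4.65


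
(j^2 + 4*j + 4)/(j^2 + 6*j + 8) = (j + 2)/(j + 4)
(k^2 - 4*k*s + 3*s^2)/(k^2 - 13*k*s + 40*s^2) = (k^2 - 4*k*s + 3*s^2)/(k^2 - 13*k*s + 40*s^2)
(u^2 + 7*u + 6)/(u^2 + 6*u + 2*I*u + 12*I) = (u + 1)/(u + 2*I)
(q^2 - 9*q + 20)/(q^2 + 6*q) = (q^2 - 9*q + 20)/(q*(q + 6))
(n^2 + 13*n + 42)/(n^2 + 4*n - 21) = (n + 6)/(n - 3)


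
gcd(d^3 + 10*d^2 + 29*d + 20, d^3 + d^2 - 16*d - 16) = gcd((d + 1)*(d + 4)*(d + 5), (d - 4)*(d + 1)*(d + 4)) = d^2 + 5*d + 4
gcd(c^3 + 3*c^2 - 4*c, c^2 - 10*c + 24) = 1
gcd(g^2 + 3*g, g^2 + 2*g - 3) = g + 3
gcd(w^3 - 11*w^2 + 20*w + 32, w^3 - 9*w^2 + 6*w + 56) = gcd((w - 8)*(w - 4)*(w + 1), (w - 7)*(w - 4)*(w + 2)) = w - 4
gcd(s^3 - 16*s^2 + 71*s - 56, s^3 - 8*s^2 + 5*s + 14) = s - 7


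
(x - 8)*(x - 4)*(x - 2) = x^3 - 14*x^2 + 56*x - 64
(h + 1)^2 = h^2 + 2*h + 1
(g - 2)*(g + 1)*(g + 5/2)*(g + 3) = g^4 + 9*g^3/2 - 37*g/2 - 15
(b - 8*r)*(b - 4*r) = b^2 - 12*b*r + 32*r^2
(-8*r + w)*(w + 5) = -8*r*w - 40*r + w^2 + 5*w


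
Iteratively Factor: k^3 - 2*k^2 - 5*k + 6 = (k - 3)*(k^2 + k - 2) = (k - 3)*(k + 2)*(k - 1)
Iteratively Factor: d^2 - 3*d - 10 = (d - 5)*(d + 2)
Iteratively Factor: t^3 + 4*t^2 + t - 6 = (t - 1)*(t^2 + 5*t + 6) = (t - 1)*(t + 3)*(t + 2)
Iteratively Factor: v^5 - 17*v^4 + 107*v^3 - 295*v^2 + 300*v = (v - 3)*(v^4 - 14*v^3 + 65*v^2 - 100*v) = v*(v - 3)*(v^3 - 14*v^2 + 65*v - 100) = v*(v - 5)*(v - 3)*(v^2 - 9*v + 20) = v*(v - 5)^2*(v - 3)*(v - 4)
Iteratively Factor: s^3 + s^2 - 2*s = (s + 2)*(s^2 - s) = s*(s + 2)*(s - 1)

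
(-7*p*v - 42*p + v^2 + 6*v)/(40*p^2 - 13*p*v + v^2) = (-7*p*v - 42*p + v^2 + 6*v)/(40*p^2 - 13*p*v + v^2)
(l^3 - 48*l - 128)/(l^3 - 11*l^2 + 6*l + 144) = (l^2 + 8*l + 16)/(l^2 - 3*l - 18)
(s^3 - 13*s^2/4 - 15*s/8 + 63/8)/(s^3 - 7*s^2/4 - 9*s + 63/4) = (s + 3/2)/(s + 3)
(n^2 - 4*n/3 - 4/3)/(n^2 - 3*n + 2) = (n + 2/3)/(n - 1)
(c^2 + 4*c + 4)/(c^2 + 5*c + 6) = (c + 2)/(c + 3)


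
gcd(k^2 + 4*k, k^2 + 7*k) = k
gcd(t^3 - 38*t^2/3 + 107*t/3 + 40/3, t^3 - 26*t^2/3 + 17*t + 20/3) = t^2 - 14*t/3 - 5/3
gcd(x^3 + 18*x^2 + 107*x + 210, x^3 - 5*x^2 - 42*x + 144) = x + 6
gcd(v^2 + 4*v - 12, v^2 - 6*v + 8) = v - 2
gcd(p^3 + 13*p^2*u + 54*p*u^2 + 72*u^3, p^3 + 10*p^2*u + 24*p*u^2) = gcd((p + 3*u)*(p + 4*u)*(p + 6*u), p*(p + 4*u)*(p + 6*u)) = p^2 + 10*p*u + 24*u^2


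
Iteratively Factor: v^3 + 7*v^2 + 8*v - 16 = (v + 4)*(v^2 + 3*v - 4) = (v - 1)*(v + 4)*(v + 4)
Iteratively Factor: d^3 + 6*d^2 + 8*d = (d)*(d^2 + 6*d + 8) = d*(d + 2)*(d + 4)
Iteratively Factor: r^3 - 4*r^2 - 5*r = (r + 1)*(r^2 - 5*r) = r*(r + 1)*(r - 5)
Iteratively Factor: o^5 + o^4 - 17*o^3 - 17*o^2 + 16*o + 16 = (o - 1)*(o^4 + 2*o^3 - 15*o^2 - 32*o - 16) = (o - 1)*(o + 4)*(o^3 - 2*o^2 - 7*o - 4) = (o - 4)*(o - 1)*(o + 4)*(o^2 + 2*o + 1) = (o - 4)*(o - 1)*(o + 1)*(o + 4)*(o + 1)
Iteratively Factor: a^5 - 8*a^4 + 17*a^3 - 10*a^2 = (a - 2)*(a^4 - 6*a^3 + 5*a^2) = a*(a - 2)*(a^3 - 6*a^2 + 5*a) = a^2*(a - 2)*(a^2 - 6*a + 5) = a^2*(a - 5)*(a - 2)*(a - 1)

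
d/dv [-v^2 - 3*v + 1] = -2*v - 3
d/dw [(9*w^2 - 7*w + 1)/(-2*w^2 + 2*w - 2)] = (w^2 - 8*w + 3)/(w^4 - 2*w^3 + 3*w^2 - 2*w + 1)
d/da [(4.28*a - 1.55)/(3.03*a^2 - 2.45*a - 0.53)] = (-12.9684*a^2 + 9.393*a - 6.0659)/(9.1809*a^4 - 14.847*a^3 + 2.7907*a^2 + 2.597*a + 0.2809)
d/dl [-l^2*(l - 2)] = l*(4 - 3*l)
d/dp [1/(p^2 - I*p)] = (-2*p + I)/(p^2*(p - I)^2)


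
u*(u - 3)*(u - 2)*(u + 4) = u^4 - u^3 - 14*u^2 + 24*u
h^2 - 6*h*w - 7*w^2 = (h - 7*w)*(h + w)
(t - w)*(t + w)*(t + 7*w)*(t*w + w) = t^4*w + 7*t^3*w^2 + t^3*w - t^2*w^3 + 7*t^2*w^2 - 7*t*w^4 - t*w^3 - 7*w^4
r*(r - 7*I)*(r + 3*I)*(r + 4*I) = r^4 + 37*r^2 + 84*I*r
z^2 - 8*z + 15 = (z - 5)*(z - 3)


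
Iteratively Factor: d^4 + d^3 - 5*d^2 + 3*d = (d)*(d^3 + d^2 - 5*d + 3) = d*(d - 1)*(d^2 + 2*d - 3) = d*(d - 1)*(d + 3)*(d - 1)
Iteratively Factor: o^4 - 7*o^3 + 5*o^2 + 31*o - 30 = (o + 2)*(o^3 - 9*o^2 + 23*o - 15) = (o - 3)*(o + 2)*(o^2 - 6*o + 5) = (o - 5)*(o - 3)*(o + 2)*(o - 1)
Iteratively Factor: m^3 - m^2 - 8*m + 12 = (m + 3)*(m^2 - 4*m + 4) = (m - 2)*(m + 3)*(m - 2)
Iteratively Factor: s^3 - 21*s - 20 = (s + 4)*(s^2 - 4*s - 5) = (s - 5)*(s + 4)*(s + 1)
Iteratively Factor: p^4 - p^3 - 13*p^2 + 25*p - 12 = (p - 3)*(p^3 + 2*p^2 - 7*p + 4) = (p - 3)*(p - 1)*(p^2 + 3*p - 4) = (p - 3)*(p - 1)^2*(p + 4)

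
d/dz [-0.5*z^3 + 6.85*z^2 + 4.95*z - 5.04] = -1.5*z^2 + 13.7*z + 4.95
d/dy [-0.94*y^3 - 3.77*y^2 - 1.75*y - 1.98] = -2.82*y^2 - 7.54*y - 1.75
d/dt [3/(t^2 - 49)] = -6*t/(t^2 - 49)^2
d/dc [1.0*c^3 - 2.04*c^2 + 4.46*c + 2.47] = 3.0*c^2 - 4.08*c + 4.46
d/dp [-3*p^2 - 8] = -6*p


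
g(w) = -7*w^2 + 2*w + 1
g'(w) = 2 - 14*w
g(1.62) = -14.13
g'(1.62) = -20.68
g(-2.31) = -40.97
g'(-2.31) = 34.34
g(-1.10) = -9.67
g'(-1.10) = 17.40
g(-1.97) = -30.11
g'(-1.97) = 29.58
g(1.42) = -10.27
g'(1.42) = -17.88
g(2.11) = -25.94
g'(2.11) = -27.54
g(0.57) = -0.13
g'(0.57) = -5.98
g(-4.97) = -181.85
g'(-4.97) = 71.58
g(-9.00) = -584.00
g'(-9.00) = 128.00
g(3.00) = -56.00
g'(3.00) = -40.00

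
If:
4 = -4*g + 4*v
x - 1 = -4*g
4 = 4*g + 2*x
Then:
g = -1/2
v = 1/2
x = 3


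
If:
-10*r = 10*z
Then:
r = -z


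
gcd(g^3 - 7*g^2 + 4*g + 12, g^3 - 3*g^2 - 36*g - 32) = g + 1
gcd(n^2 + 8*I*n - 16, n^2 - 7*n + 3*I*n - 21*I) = 1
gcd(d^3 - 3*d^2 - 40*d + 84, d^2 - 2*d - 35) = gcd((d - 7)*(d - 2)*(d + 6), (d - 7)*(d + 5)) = d - 7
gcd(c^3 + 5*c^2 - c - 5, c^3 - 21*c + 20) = c^2 + 4*c - 5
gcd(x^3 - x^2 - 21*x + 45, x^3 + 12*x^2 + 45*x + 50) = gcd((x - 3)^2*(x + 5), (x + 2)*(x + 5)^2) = x + 5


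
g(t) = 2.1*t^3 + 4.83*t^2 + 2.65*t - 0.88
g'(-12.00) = 793.93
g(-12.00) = -2965.96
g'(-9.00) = 426.01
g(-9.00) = -1164.40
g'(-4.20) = 73.21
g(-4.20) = -82.39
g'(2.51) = 66.59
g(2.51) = 69.41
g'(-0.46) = -0.46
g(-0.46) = -1.28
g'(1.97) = 46.13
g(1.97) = 39.14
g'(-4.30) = 77.60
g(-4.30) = -89.93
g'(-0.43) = -0.34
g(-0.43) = -1.29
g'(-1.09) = -0.39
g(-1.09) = -0.75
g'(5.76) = 267.31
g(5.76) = 575.95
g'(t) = 6.3*t^2 + 9.66*t + 2.65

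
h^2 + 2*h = h*(h + 2)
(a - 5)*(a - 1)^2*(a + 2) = a^4 - 5*a^3 - 3*a^2 + 17*a - 10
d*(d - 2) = d^2 - 2*d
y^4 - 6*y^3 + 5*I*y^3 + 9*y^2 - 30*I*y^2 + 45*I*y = y*(y - 3)^2*(y + 5*I)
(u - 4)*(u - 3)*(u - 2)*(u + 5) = u^4 - 4*u^3 - 19*u^2 + 106*u - 120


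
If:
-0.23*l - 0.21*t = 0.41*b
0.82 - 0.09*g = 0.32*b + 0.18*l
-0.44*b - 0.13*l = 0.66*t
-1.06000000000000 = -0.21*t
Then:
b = -13.12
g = 18.20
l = 18.78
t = 5.05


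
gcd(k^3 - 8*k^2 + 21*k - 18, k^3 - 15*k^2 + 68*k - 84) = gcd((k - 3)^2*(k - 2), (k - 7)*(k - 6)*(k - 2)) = k - 2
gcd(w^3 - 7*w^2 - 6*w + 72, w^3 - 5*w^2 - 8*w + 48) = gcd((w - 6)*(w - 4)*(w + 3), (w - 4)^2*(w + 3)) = w^2 - w - 12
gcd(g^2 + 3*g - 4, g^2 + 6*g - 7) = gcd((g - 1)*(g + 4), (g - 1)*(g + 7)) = g - 1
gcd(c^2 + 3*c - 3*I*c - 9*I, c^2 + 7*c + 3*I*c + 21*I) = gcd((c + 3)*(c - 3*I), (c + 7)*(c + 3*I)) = 1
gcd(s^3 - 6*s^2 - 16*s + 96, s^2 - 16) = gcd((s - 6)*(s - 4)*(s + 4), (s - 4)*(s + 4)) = s^2 - 16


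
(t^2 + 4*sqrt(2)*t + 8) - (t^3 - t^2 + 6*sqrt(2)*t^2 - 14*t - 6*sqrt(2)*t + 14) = -t^3 - 6*sqrt(2)*t^2 + 2*t^2 + 14*t + 10*sqrt(2)*t - 6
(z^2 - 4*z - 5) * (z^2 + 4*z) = z^4 - 21*z^2 - 20*z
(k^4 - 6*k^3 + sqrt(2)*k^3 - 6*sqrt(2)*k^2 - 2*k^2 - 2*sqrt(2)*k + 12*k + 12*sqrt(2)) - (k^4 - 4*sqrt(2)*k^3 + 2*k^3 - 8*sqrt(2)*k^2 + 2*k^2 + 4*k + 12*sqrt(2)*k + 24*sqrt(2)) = -8*k^3 + 5*sqrt(2)*k^3 - 4*k^2 + 2*sqrt(2)*k^2 - 14*sqrt(2)*k + 8*k - 12*sqrt(2)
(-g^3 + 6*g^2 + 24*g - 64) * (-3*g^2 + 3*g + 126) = 3*g^5 - 21*g^4 - 180*g^3 + 1020*g^2 + 2832*g - 8064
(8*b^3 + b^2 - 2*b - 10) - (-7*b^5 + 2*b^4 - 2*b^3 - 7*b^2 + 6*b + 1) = 7*b^5 - 2*b^4 + 10*b^3 + 8*b^2 - 8*b - 11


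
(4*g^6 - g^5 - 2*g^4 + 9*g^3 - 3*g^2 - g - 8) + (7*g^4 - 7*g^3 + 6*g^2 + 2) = 4*g^6 - g^5 + 5*g^4 + 2*g^3 + 3*g^2 - g - 6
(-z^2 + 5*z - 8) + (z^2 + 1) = 5*z - 7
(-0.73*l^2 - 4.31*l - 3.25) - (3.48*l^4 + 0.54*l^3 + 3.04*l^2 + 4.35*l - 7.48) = -3.48*l^4 - 0.54*l^3 - 3.77*l^2 - 8.66*l + 4.23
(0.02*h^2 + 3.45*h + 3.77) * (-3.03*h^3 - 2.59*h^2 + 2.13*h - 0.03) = -0.0606*h^5 - 10.5053*h^4 - 20.316*h^3 - 2.4164*h^2 + 7.9266*h - 0.1131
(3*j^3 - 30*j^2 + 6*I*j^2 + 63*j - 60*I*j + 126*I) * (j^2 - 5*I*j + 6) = 3*j^5 - 30*j^4 - 9*I*j^4 + 111*j^3 + 90*I*j^3 - 480*j^2 - 153*I*j^2 + 1008*j - 360*I*j + 756*I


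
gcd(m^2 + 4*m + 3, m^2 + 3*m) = m + 3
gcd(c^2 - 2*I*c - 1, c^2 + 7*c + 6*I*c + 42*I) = 1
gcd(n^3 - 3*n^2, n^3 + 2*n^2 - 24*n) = n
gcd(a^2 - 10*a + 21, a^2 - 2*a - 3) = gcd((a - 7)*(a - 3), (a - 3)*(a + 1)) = a - 3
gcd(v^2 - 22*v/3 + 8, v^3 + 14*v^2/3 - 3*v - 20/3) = v - 4/3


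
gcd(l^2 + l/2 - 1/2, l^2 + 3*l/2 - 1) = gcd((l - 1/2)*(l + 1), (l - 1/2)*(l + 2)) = l - 1/2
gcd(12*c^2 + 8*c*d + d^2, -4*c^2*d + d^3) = 2*c + d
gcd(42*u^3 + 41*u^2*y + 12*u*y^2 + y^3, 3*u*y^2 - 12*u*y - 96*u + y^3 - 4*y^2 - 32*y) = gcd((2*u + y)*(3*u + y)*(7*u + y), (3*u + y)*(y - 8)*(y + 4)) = 3*u + y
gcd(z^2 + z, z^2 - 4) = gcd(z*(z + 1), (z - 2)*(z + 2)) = 1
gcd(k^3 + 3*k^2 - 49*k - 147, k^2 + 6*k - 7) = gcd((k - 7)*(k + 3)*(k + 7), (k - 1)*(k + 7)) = k + 7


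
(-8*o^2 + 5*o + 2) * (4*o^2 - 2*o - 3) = -32*o^4 + 36*o^3 + 22*o^2 - 19*o - 6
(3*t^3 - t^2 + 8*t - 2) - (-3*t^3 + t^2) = 6*t^3 - 2*t^2 + 8*t - 2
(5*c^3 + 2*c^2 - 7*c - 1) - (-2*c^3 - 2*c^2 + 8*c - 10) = 7*c^3 + 4*c^2 - 15*c + 9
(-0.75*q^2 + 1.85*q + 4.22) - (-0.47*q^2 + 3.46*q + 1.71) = -0.28*q^2 - 1.61*q + 2.51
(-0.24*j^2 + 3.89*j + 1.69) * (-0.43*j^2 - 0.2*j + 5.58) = 0.1032*j^4 - 1.6247*j^3 - 2.8439*j^2 + 21.3682*j + 9.4302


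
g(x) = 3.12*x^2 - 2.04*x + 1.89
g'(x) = 6.24*x - 2.04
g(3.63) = 35.60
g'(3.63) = 20.61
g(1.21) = 3.99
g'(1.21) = 5.51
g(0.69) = 1.97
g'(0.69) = 2.27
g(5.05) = 71.16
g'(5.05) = 29.47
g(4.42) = 53.83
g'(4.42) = 25.54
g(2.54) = 16.84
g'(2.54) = 13.81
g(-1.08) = 7.73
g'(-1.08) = -8.78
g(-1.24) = 9.22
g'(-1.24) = -9.78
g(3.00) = 23.85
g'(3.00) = 16.68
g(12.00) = 426.69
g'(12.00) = 72.84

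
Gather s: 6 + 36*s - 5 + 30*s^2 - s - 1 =30*s^2 + 35*s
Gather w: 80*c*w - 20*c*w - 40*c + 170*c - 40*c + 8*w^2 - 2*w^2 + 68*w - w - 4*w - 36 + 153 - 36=90*c + 6*w^2 + w*(60*c + 63) + 81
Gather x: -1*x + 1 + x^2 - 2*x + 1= x^2 - 3*x + 2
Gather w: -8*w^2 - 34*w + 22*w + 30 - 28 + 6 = -8*w^2 - 12*w + 8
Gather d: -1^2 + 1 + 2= 2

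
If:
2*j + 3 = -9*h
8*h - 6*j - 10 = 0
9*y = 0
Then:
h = 1/35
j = -57/35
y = 0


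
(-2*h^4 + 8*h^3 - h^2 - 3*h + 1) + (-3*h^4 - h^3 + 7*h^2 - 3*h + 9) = -5*h^4 + 7*h^3 + 6*h^2 - 6*h + 10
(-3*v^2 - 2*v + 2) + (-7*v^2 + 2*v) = 2 - 10*v^2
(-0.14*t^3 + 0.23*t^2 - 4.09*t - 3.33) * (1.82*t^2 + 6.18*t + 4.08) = -0.2548*t^5 - 0.4466*t^4 - 6.5936*t^3 - 30.3984*t^2 - 37.2666*t - 13.5864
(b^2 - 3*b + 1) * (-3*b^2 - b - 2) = -3*b^4 + 8*b^3 - 2*b^2 + 5*b - 2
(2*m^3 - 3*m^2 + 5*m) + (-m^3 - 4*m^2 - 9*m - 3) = m^3 - 7*m^2 - 4*m - 3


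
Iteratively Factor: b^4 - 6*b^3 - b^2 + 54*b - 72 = (b - 2)*(b^3 - 4*b^2 - 9*b + 36) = (b - 4)*(b - 2)*(b^2 - 9) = (b - 4)*(b - 2)*(b + 3)*(b - 3)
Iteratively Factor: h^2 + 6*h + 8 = (h + 2)*(h + 4)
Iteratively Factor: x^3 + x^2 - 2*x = (x - 1)*(x^2 + 2*x) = x*(x - 1)*(x + 2)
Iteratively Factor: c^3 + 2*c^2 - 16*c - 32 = (c + 4)*(c^2 - 2*c - 8) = (c - 4)*(c + 4)*(c + 2)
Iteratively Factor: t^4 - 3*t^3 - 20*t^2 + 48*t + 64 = (t - 4)*(t^3 + t^2 - 16*t - 16) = (t - 4)*(t + 1)*(t^2 - 16) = (t - 4)^2*(t + 1)*(t + 4)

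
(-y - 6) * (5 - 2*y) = 2*y^2 + 7*y - 30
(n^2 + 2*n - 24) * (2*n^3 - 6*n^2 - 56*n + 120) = 2*n^5 - 2*n^4 - 116*n^3 + 152*n^2 + 1584*n - 2880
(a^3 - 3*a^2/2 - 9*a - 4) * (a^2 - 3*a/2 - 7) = a^5 - 3*a^4 - 55*a^3/4 + 20*a^2 + 69*a + 28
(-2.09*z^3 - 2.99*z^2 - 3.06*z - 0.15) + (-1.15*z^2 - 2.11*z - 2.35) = -2.09*z^3 - 4.14*z^2 - 5.17*z - 2.5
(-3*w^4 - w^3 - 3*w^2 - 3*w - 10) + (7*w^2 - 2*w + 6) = -3*w^4 - w^3 + 4*w^2 - 5*w - 4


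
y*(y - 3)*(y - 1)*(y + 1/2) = y^4 - 7*y^3/2 + y^2 + 3*y/2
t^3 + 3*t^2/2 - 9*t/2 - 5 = (t - 2)*(t + 1)*(t + 5/2)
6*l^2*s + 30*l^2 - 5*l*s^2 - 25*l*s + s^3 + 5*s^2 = (-3*l + s)*(-2*l + s)*(s + 5)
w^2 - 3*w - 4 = (w - 4)*(w + 1)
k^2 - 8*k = k*(k - 8)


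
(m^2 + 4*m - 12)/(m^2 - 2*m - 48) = (m - 2)/(m - 8)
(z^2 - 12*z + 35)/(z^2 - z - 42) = (z - 5)/(z + 6)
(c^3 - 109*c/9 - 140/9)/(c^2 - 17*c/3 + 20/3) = (9*c^2 + 36*c + 35)/(3*(3*c - 5))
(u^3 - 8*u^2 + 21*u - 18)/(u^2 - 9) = (u^2 - 5*u + 6)/(u + 3)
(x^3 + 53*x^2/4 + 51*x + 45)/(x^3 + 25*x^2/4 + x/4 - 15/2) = (x + 6)/(x - 1)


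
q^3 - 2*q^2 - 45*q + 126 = (q - 6)*(q - 3)*(q + 7)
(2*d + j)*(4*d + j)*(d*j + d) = 8*d^3*j + 8*d^3 + 6*d^2*j^2 + 6*d^2*j + d*j^3 + d*j^2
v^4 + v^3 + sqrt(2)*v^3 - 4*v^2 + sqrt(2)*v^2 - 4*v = v*(v + 1)*(v - sqrt(2))*(v + 2*sqrt(2))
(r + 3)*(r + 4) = r^2 + 7*r + 12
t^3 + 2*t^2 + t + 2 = (t + 2)*(t - I)*(t + I)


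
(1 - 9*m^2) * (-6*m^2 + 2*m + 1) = 54*m^4 - 18*m^3 - 15*m^2 + 2*m + 1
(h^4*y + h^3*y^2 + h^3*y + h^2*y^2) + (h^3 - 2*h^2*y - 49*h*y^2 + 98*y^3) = h^4*y + h^3*y^2 + h^3*y + h^3 + h^2*y^2 - 2*h^2*y - 49*h*y^2 + 98*y^3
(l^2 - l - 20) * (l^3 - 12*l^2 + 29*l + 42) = l^5 - 13*l^4 + 21*l^3 + 253*l^2 - 622*l - 840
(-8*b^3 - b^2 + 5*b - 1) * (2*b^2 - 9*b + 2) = -16*b^5 + 70*b^4 + 3*b^3 - 49*b^2 + 19*b - 2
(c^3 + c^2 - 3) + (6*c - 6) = c^3 + c^2 + 6*c - 9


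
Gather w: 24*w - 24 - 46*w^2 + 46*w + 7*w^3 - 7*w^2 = 7*w^3 - 53*w^2 + 70*w - 24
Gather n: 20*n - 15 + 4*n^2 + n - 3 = 4*n^2 + 21*n - 18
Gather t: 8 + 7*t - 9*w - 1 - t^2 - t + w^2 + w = -t^2 + 6*t + w^2 - 8*w + 7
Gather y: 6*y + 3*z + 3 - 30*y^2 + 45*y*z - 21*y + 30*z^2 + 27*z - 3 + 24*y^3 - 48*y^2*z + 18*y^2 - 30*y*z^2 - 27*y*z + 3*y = 24*y^3 + y^2*(-48*z - 12) + y*(-30*z^2 + 18*z - 12) + 30*z^2 + 30*z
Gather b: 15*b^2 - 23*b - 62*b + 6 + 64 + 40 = 15*b^2 - 85*b + 110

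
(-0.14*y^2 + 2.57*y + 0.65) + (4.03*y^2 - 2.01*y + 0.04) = 3.89*y^2 + 0.56*y + 0.69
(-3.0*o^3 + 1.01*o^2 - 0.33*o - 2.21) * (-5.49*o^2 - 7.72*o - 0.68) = 16.47*o^5 + 17.6151*o^4 - 3.9455*o^3 + 13.9937*o^2 + 17.2856*o + 1.5028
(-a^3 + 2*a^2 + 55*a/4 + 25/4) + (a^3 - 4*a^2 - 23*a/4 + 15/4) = -2*a^2 + 8*a + 10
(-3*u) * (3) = -9*u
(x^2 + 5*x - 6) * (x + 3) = x^3 + 8*x^2 + 9*x - 18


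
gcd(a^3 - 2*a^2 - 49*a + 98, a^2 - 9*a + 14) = a^2 - 9*a + 14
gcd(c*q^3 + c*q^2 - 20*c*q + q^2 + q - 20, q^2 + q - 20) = q^2 + q - 20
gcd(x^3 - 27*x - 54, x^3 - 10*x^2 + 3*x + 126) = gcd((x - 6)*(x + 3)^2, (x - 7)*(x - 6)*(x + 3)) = x^2 - 3*x - 18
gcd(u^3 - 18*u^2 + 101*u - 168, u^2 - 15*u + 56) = u^2 - 15*u + 56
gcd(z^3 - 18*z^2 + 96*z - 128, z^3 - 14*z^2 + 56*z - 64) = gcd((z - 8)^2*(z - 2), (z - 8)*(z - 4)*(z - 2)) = z^2 - 10*z + 16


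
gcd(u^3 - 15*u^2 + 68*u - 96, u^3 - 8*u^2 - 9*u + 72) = u^2 - 11*u + 24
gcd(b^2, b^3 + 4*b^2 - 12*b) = b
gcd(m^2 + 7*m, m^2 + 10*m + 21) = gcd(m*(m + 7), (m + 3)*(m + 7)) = m + 7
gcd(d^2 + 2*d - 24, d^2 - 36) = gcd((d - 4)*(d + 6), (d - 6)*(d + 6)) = d + 6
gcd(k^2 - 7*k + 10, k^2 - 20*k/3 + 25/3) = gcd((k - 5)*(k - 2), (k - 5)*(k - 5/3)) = k - 5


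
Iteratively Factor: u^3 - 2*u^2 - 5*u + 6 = (u - 1)*(u^2 - u - 6) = (u - 3)*(u - 1)*(u + 2)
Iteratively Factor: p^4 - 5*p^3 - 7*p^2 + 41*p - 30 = (p - 2)*(p^3 - 3*p^2 - 13*p + 15) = (p - 2)*(p - 1)*(p^2 - 2*p - 15) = (p - 2)*(p - 1)*(p + 3)*(p - 5)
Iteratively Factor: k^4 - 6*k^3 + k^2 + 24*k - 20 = (k - 2)*(k^3 - 4*k^2 - 7*k + 10) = (k - 2)*(k + 2)*(k^2 - 6*k + 5) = (k - 5)*(k - 2)*(k + 2)*(k - 1)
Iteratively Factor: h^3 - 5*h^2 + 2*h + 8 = (h - 4)*(h^2 - h - 2) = (h - 4)*(h - 2)*(h + 1)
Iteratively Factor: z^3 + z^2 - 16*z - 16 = (z + 4)*(z^2 - 3*z - 4) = (z - 4)*(z + 4)*(z + 1)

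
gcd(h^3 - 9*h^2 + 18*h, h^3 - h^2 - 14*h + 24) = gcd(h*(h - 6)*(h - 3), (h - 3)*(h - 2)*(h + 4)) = h - 3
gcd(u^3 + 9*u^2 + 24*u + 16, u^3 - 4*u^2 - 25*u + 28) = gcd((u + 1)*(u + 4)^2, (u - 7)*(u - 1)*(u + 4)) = u + 4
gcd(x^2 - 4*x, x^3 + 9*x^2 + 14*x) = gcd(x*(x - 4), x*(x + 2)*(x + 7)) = x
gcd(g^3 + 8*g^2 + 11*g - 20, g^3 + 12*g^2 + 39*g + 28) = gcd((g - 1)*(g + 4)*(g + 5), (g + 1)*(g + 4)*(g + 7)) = g + 4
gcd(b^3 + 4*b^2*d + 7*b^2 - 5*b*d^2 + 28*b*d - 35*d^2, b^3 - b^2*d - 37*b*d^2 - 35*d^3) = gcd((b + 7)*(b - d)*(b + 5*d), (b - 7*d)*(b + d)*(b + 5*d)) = b + 5*d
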